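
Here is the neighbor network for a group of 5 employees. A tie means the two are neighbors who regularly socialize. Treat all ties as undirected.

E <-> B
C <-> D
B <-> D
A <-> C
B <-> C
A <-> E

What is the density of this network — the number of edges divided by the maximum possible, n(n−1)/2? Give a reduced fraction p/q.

3/5

There are 6 edges and 5 nodes, so the maximum possible is C(5,2) = 10.
Density = 6/10 = 3/5.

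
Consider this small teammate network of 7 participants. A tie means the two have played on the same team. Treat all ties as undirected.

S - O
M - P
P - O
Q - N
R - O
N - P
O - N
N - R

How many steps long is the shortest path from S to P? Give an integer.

One shortest route is S – O – P, which uses 2 edges, and S and P are not directly tied, so nothing shorter exists. So d(S,P) = 2.

2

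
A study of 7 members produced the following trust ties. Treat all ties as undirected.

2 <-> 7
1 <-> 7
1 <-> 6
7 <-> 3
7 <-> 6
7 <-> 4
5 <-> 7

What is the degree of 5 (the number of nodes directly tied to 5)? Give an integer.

1

5 is directly tied to 7. That is 1 neighbor, so the degree of 5 is 1.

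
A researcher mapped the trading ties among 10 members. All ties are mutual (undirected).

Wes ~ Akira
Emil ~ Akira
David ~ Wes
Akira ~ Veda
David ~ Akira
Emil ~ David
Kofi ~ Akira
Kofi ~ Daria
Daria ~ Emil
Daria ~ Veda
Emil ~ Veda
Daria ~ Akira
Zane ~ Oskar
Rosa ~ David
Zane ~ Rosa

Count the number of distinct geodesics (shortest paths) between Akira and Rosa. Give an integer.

The shortest distance is 2, and the only length-2 path is Akira–David–Rosa. So there is exactly 1 shortest path.

1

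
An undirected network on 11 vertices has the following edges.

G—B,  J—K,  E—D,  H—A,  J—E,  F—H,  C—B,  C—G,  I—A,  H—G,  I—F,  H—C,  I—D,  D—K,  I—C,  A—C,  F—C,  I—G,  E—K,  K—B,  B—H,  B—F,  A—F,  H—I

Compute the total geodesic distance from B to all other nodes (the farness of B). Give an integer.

Distances from B: A:2, C:1, D:2, E:2, F:1, G:1, H:1, I:2, J:2, K:1.
Sum = 2 + 1 + 2 + 2 + 1 + 1 + 1 + 2 + 2 + 1 = 15.

15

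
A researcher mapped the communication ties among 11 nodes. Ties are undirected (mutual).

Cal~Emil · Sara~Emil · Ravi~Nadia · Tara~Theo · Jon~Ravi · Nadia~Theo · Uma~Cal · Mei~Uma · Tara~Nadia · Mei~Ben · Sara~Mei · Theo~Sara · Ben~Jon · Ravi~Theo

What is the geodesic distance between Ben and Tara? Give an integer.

4

One shortest route is Ben – Mei – Sara – Theo – Tara, which uses 4 edges, and at distance 3 from Ben we only reach {Cal, Emil, Nadia, Theo}, which does not include Tara. So d(Ben,Tara) = 4.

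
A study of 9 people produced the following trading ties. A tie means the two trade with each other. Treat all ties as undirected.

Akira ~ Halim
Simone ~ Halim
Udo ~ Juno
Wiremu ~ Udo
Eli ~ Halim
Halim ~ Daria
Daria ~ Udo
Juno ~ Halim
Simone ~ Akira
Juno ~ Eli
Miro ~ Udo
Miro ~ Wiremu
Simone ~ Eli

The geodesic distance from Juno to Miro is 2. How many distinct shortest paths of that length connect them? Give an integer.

1

The shortest distance is 2, and the only length-2 path is Juno–Udo–Miro. So there is exactly 1 shortest path.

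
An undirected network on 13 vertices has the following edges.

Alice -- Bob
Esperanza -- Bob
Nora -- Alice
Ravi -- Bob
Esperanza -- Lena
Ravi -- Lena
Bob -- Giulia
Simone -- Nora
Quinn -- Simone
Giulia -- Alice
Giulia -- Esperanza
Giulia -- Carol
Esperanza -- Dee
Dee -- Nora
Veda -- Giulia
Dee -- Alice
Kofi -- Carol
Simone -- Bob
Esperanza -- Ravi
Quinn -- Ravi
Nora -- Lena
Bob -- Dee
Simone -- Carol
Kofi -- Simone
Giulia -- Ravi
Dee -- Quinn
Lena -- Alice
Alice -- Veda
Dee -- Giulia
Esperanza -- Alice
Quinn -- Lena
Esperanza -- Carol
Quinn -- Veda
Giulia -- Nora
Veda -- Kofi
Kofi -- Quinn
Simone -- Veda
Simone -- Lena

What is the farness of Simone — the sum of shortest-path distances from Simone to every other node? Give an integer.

17

Distances from Simone: Alice:2, Bob:1, Carol:1, Dee:2, Esperanza:2, Giulia:2, Kofi:1, Lena:1, Nora:1, Quinn:1, Ravi:2, Veda:1.
Sum = 2 + 1 + 1 + 2 + 2 + 2 + 1 + 1 + 1 + 1 + 2 + 1 = 17.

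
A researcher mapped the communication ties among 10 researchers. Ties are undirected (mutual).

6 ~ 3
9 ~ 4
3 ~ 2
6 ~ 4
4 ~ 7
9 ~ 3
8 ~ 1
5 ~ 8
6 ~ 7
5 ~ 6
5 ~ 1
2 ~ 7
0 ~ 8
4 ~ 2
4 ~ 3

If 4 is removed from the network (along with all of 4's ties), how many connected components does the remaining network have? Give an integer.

4's neighbors (2, 3, 6, 7, and 9) remain reachable from one another through other ties, so the rest of the network stays in one piece.

1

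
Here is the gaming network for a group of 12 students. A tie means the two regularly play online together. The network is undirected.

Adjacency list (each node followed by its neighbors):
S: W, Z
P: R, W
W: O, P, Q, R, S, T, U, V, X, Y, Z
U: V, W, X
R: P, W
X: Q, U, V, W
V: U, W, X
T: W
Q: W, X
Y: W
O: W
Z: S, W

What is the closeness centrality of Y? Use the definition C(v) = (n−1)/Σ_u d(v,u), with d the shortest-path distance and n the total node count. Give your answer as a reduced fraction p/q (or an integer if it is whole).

Distances from Y: O:2, P:2, Q:2, R:2, S:2, T:2, U:2, V:2, W:1, X:2, Z:2. Sum = 21.
n = 12, so closeness = 11/21.

11/21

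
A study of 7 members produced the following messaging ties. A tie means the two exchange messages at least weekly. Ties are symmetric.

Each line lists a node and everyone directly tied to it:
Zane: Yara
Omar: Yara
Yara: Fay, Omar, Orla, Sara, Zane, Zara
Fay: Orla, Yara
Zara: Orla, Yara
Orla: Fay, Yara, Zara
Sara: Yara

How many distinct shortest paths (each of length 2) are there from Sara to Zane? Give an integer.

The shortest distance is 2, and the only length-2 path is Sara–Yara–Zane. So there is exactly 1 shortest path.

1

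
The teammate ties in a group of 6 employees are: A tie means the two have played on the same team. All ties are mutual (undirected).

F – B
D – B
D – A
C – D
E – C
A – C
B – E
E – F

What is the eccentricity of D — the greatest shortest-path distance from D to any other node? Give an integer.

2

Distances from D: A:1, B:1, C:1, E:2, F:2.
The largest is 2 (to E and F), so the eccentricity of D is 2.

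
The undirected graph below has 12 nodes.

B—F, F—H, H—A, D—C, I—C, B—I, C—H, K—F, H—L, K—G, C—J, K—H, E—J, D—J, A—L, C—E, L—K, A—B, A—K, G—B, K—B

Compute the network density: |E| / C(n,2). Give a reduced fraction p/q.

7/22

There are 21 edges and 12 nodes, so the maximum possible is C(12,2) = 66.
Density = 21/66 = 7/22.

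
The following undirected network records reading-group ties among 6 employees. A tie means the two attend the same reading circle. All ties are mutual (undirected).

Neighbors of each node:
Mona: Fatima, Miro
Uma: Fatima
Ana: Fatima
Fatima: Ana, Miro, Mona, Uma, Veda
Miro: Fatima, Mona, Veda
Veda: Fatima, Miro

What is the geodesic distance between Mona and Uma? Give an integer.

One shortest route is Mona – Fatima – Uma, which uses 2 edges, and Mona and Uma are not directly tied, so nothing shorter exists. So d(Mona,Uma) = 2.

2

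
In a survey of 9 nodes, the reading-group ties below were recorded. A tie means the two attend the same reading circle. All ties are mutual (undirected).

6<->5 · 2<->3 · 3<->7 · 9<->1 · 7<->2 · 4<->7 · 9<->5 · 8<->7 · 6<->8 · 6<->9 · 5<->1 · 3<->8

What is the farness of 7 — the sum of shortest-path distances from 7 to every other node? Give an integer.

Distances from 7: 1:4, 2:1, 3:1, 4:1, 5:3, 6:2, 8:1, 9:3.
Sum = 4 + 1 + 1 + 1 + 3 + 2 + 1 + 3 = 16.

16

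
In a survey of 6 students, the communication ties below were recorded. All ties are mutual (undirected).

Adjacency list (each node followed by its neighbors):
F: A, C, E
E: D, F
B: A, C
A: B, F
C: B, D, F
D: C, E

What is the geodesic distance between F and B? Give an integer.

One shortest route is F – C – B, which uses 2 edges, and F and B are not directly tied, so nothing shorter exists. So d(F,B) = 2.

2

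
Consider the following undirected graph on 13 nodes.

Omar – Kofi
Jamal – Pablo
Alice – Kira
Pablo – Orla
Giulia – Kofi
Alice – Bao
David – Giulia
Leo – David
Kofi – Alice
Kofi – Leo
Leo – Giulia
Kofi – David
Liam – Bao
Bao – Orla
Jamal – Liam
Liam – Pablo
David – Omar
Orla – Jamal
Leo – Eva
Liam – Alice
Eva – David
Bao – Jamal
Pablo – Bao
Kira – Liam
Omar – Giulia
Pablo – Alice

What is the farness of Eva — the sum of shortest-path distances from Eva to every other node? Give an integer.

Distances from Eva: Alice:3, Bao:4, David:1, Giulia:2, Jamal:5, Kira:4, Kofi:2, Leo:1, Liam:4, Omar:2, Orla:5, Pablo:4.
Sum = 3 + 4 + 1 + 2 + 5 + 4 + 2 + 1 + 4 + 2 + 5 + 4 = 37.

37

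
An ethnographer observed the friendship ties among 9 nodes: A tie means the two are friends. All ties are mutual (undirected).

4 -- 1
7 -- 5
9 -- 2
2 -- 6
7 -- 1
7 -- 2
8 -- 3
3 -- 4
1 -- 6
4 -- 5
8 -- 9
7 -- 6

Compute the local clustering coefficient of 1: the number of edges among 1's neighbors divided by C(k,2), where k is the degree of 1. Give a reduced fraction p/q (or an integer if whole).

1/3

1's neighbors: 4, 6, and 7 (k = 3).
Possible neighbor pairs: C(3,2) = 3. Edges among them: 6–7 → e = 1.
Clustering(1) = 1/3.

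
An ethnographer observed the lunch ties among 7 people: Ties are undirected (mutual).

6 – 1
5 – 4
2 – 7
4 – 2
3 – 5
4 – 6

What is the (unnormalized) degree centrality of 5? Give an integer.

5 is directly tied to 3 and 4. That is 2 neighbors, so the degree of 5 is 2.

2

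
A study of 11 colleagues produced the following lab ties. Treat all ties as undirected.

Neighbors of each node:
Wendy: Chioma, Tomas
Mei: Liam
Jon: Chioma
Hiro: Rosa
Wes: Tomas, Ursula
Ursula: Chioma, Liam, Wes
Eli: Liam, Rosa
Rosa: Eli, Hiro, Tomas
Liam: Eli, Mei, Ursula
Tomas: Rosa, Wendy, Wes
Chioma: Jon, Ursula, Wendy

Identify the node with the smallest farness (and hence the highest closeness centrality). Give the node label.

Ursula

Farness (sum of distances to all others) for each node — Chioma:22, Eli:23, Hiro:31, Jon:31, Liam:21, Mei:30, Rosa:22, Tomas:21, Ursula:20, Wendy:23, Wes:22.
The smallest farness is 20, for Ursula, so Ursula has the highest closeness.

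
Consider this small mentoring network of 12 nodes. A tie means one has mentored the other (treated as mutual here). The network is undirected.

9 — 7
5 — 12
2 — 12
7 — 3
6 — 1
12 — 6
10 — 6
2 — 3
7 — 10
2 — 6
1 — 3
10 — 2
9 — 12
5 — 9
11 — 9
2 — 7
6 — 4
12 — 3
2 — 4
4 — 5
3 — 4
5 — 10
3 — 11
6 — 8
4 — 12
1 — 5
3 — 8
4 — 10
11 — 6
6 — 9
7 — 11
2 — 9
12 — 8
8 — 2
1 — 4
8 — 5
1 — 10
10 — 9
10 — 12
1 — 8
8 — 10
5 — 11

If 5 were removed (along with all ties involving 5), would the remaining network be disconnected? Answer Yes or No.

No

Even without 5, every remaining node can still reach every other (the residual graph is connected), so 5 is not a cut vertex.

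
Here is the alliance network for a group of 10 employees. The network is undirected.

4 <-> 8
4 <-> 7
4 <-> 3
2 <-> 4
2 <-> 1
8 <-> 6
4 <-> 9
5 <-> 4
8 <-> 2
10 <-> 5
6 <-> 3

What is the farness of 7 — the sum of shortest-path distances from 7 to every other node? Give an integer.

Distances from 7: 1:3, 2:2, 3:2, 4:1, 5:2, 6:3, 8:2, 9:2, 10:3.
Sum = 3 + 2 + 2 + 1 + 2 + 3 + 2 + 2 + 3 = 20.

20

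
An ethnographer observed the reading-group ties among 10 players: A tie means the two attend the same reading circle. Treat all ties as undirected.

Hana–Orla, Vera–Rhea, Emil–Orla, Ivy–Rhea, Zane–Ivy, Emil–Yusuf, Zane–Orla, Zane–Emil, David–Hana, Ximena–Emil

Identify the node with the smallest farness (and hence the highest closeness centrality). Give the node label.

Farness (sum of distances to all others) for each node — David:32, Emil:18, Hana:24, Ivy:21, Orla:18, Rhea:27, Vera:35, Ximena:26, Yusuf:26, Zane:17.
The smallest farness is 17, for Zane, so Zane has the highest closeness.

Zane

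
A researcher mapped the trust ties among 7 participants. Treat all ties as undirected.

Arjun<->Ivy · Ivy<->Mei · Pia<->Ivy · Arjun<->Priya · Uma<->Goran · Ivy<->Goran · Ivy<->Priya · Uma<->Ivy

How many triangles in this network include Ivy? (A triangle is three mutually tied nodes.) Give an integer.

Ivy's neighbors: Arjun, Goran, Mei, Pia, Priya, and Uma.
Neighbor pairs that are themselves tied: Ivy–Arjun–Priya; Ivy–Goran–Uma. Each forms one triangle with Ivy, for 2 in total.

2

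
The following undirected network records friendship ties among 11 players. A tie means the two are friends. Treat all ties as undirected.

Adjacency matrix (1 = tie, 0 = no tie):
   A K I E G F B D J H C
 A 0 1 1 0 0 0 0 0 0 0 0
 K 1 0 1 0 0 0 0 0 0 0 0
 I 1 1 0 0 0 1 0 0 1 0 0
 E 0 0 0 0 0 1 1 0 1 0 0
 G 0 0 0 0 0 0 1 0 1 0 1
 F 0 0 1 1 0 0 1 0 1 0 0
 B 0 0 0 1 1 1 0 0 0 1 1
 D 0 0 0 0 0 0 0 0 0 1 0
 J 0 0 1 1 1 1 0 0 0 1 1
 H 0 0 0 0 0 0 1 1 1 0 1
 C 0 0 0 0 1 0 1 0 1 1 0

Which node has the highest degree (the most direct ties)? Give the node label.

J

Degrees — A:2, B:5, C:4, D:1, E:3, F:4, G:3, H:4, I:4, J:6, K:2.
The maximum is 6, attained only by J.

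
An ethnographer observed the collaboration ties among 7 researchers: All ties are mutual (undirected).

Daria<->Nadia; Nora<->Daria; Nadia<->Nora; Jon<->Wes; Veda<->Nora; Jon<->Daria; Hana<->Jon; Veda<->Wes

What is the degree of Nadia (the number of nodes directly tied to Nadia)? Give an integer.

Nadia is directly tied to Daria and Nora. That is 2 neighbors, so the degree of Nadia is 2.

2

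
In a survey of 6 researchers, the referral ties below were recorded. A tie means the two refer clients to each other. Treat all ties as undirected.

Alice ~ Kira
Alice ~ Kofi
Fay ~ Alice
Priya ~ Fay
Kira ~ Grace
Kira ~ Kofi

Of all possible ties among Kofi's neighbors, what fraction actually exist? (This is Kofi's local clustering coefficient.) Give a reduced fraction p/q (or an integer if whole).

1

Kofi's neighbors: Alice and Kira (k = 2).
Possible neighbor pairs: C(2,2) = 1. Edges among them: Alice–Kira → e = 1.
Clustering(Kofi) = 1/1.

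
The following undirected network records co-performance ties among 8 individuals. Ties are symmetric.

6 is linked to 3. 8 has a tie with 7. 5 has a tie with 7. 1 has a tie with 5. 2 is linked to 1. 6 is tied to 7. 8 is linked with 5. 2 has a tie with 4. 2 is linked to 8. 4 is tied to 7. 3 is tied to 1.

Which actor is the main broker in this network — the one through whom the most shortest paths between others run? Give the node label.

Unnormalized betweenness of each node: 1:4, 2:17/6, 3:4/3, 4:5/6, 5:11/6, 6:11/6, 7:6, 8:4/3.
7 has the largest value, 6, making it the main broker — the node through which the most shortest paths run.

7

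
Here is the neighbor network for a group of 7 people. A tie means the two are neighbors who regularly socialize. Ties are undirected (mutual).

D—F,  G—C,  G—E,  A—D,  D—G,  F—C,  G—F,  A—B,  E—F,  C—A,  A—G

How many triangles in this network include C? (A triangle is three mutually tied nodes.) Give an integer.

2

C's neighbors: A, F, and G.
Neighbor pairs that are themselves tied: C–A–G; C–F–G. Each forms one triangle with C, for 2 in total.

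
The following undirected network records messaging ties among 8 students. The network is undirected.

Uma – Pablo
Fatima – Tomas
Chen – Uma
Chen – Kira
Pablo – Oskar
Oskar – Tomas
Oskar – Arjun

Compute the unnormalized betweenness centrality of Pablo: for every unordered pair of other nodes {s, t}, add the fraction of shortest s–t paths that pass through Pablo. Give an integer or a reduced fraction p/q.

12

Pairs whose geodesics pass through Pablo — Kira–Tomas: 1; Kira–Arjun: 1; Kira–Oskar: 1; Kira–Fatima: 1; Tomas–Uma: 1; Tomas–Chen: 1; Arjun–Uma: 1; Arjun–Chen: 1; Uma–Oskar: 1; Uma–Fatima: 1; Oskar–Chen: 1; Chen–Fatima: 1.
All other pairs contribute 0.
Summing the contributions gives betweenness(Pablo) = 12.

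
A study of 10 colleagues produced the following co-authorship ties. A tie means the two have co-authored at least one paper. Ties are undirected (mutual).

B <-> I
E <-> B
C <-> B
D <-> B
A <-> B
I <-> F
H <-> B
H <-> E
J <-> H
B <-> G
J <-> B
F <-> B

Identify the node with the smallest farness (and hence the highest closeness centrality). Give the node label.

Farness (sum of distances to all others) for each node — A:17, B:9, C:17, D:17, E:16, F:16, G:17, H:15, I:16, J:16.
The smallest farness is 9, for B, so B has the highest closeness.

B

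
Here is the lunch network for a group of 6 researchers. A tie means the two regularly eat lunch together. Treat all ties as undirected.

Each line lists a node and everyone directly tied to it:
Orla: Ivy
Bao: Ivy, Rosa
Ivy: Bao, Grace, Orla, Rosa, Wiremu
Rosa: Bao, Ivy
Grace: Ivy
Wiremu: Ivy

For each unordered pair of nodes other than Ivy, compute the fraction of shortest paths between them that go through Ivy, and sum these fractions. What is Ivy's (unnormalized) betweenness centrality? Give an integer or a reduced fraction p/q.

Pairs whose geodesics pass through Ivy — Orla–Bao: 1; Orla–Rosa: 1; Orla–Grace: 1; Orla–Wiremu: 1; Bao–Grace: 1; Bao–Wiremu: 1; Rosa–Grace: 1; Rosa–Wiremu: 1; Grace–Wiremu: 1.
All other pairs contribute 0.
Summing the contributions gives betweenness(Ivy) = 9.

9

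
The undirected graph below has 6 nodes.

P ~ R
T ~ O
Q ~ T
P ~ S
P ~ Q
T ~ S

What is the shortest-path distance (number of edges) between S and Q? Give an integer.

One shortest route is S – T – Q, which uses 2 edges, and S and Q are not directly tied, so nothing shorter exists. So d(S,Q) = 2.

2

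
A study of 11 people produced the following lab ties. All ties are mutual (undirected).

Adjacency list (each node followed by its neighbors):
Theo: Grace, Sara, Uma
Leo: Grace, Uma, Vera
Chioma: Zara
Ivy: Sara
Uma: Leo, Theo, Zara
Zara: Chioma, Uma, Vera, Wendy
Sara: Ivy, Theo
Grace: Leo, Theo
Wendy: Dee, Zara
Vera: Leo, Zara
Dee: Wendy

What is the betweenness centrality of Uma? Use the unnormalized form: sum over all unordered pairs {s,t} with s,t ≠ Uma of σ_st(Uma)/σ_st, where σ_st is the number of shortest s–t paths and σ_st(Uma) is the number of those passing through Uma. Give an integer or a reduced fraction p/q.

Pairs whose geodesics pass through Uma — Vera–Ivy: 2/3; Vera–Theo: 2/3; Vera–Sara: 2/3; Ivy–Zara: 1; Ivy–Dee: 1; Ivy–Leo: 1/2; Ivy–Chioma: 1; Ivy–Wendy: 1; Zara–Theo: 1; Zara–Leo: 1/2; Zara–Grace: 2/3; Zara–Sara: 1; Theo–Dee: 1; Theo–Leo: 1/2 … (+12 more pairs).
All other pairs contribute 0.
Summing the contributions gives betweenness(Uma) = 121/6.

121/6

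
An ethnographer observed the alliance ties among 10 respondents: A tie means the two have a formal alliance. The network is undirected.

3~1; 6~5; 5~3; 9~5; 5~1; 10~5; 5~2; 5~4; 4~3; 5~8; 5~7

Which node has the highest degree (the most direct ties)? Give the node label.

5

Degrees — 1:2, 2:1, 3:3, 4:2, 5:9, 6:1, 7:1, 8:1, 9:1, 10:1.
The maximum is 9, attained only by 5.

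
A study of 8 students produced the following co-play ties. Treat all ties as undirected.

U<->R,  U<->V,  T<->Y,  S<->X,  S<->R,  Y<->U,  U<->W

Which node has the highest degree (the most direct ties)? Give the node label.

U

Degrees — R:2, S:2, T:1, U:4, V:1, W:1, X:1, Y:2.
The maximum is 4, attained only by U.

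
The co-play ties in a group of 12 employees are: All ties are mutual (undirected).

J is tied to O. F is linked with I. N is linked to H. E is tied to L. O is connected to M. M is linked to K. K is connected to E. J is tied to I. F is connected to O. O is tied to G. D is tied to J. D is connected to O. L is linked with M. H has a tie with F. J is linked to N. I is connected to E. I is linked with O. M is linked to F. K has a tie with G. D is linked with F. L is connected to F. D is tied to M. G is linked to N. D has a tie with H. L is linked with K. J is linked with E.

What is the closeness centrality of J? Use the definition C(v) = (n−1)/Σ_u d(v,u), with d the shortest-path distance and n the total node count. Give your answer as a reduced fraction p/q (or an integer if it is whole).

11/17

Distances from J: D:1, E:1, F:2, G:2, H:2, I:1, K:2, L:2, M:2, N:1, O:1. Sum = 17.
n = 12, so closeness = 11/17.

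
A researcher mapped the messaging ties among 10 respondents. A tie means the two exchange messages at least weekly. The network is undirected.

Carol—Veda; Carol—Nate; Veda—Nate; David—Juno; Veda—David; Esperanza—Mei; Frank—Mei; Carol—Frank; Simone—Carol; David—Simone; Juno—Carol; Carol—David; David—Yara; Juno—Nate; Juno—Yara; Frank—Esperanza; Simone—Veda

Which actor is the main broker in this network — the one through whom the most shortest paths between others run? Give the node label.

Carol

Unnormalized betweenness of each node: Carol:59/3, David:29/6, Esperanza:0, Frank:14, Juno:10/3, Mei:0, Nate:1/3, Simone:0, Veda:5/6, Yara:0.
Carol has the largest value, 59/3, making it the main broker — the node through which the most shortest paths run.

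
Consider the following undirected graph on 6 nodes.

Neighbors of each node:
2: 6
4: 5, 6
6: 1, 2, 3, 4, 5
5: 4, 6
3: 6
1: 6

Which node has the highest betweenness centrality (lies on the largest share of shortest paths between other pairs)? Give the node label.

6

Unnormalized betweenness of each node: 1:0, 2:0, 3:0, 4:0, 5:0, 6:9.
6 has the largest value, 9, making it the main broker — the node through which the most shortest paths run.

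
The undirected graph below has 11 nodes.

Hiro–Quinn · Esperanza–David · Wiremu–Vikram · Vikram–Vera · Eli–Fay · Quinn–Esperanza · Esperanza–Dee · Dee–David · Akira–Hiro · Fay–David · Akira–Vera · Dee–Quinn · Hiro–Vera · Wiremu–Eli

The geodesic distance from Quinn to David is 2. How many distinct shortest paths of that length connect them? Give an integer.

2

The shortest distance is 2. The length-2 paths are: Quinn–Esperanza–David; Quinn–Dee–David.
That gives 2 distinct shortest paths.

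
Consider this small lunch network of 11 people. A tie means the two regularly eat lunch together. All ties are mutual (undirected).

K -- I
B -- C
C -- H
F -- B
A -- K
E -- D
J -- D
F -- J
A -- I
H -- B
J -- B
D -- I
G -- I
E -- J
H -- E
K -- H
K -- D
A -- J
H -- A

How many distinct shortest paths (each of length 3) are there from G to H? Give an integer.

The shortest distance is 3. The length-3 paths are: G–I–K–H; G–I–A–H.
That gives 2 distinct shortest paths.

2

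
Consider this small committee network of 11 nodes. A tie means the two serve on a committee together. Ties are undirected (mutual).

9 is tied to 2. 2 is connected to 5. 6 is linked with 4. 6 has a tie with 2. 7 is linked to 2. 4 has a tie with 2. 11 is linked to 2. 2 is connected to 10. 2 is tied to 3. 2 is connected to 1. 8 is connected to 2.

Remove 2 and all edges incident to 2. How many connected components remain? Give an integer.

9

Without 2, the remaining ties split the others into: {7}; {11}; {10}; {8}; {1}; {4, 6}; {9}; {3}; {5}.
That's 9 separate components.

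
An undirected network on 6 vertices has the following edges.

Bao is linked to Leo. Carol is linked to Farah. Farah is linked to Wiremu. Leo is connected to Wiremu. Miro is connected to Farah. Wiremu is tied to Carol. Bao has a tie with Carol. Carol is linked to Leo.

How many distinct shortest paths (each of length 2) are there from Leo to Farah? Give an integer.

The shortest distance is 2. The length-2 paths are: Leo–Wiremu–Farah; Leo–Carol–Farah.
That gives 2 distinct shortest paths.

2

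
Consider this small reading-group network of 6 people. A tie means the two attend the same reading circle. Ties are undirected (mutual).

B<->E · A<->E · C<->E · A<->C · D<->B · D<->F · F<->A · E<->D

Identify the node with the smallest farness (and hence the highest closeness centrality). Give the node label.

E

Farness (sum of distances to all others) for each node — A:7, B:8, C:8, D:7, E:6, F:8.
The smallest farness is 6, for E, so E has the highest closeness.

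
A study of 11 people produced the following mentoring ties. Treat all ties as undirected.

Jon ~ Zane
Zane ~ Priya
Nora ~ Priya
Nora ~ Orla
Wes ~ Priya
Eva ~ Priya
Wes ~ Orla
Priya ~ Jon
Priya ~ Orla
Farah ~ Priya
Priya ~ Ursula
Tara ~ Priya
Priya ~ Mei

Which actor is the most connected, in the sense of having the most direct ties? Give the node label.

Priya

Degrees — Eva:1, Farah:1, Jon:2, Mei:1, Nora:2, Orla:3, Priya:10, Tara:1, Ursula:1, Wes:2, Zane:2.
The maximum is 10, attained only by Priya.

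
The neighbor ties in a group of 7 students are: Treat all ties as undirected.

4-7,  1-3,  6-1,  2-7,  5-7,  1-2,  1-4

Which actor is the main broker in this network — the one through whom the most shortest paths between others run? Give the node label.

1

Unnormalized betweenness of each node: 1:19/2, 2:3, 3:0, 4:3, 5:0, 6:0, 7:11/2.
1 has the largest value, 19/2, making it the main broker — the node through which the most shortest paths run.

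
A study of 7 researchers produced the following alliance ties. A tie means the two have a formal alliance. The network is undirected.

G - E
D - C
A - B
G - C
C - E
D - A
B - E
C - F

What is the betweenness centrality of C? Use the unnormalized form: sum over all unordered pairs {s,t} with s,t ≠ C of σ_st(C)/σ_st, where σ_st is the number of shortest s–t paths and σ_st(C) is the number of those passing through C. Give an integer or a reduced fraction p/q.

15/2

Pairs whose geodesics pass through C — F–G: 1; F–E: 1; F–B: 1; F–A: 1; F–D: 1; G–A: 1/2; G–D: 1; E–D: 1.
All other pairs contribute 0.
Summing the contributions gives betweenness(C) = 15/2.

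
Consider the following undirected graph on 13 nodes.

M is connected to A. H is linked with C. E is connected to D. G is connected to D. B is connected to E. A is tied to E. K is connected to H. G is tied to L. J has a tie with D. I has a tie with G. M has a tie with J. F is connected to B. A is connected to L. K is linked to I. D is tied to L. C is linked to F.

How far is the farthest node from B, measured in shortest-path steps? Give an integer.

Distances from B: A:2, C:2, D:2, E:1, F:1, G:3, H:3, I:4, J:3, K:4, L:3, M:3.
The largest is 4 (to K and I), so the eccentricity of B is 4.

4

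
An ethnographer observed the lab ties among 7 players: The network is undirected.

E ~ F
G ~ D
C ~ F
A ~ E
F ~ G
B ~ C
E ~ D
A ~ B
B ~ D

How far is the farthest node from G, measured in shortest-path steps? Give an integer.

Distances from G: A:3, B:2, C:2, D:1, E:2, F:1.
The largest is 3 (to A), so the eccentricity of G is 3.

3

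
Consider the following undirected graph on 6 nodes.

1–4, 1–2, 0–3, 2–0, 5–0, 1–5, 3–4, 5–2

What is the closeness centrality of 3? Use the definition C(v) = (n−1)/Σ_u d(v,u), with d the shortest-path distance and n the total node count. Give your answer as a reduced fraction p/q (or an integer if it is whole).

Distances from 3: 0:1, 1:2, 2:2, 4:1, 5:2. Sum = 8.
n = 6, so closeness = 5/8.

5/8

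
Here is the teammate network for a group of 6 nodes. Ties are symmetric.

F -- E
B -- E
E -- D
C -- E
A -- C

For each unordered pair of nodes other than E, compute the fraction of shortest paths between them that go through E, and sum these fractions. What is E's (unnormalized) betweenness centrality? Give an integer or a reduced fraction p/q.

Pairs whose geodesics pass through E — A–D: 1; A–B: 1; A–F: 1; D–B: 1; D–C: 1; D–F: 1; B–C: 1; B–F: 1; C–F: 1.
All other pairs contribute 0.
Summing the contributions gives betweenness(E) = 9.

9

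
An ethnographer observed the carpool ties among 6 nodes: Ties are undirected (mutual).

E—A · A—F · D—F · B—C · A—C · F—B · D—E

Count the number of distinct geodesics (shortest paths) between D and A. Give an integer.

2

The shortest distance is 2. The length-2 paths are: D–F–A; D–E–A.
That gives 2 distinct shortest paths.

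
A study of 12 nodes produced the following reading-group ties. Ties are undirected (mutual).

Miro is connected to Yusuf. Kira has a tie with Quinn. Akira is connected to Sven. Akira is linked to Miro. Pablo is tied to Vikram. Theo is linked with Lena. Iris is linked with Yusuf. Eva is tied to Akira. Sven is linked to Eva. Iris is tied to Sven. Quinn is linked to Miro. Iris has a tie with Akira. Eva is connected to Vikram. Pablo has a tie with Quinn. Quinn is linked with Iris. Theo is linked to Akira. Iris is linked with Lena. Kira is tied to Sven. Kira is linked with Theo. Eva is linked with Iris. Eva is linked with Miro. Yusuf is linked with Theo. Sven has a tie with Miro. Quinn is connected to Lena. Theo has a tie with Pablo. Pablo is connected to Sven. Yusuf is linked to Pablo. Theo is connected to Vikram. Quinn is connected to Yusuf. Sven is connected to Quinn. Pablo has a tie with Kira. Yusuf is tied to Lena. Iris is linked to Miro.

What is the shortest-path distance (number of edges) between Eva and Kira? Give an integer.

2

One shortest route is Eva – Sven – Kira, which uses 2 edges, and Eva and Kira are not directly tied, so nothing shorter exists. So d(Eva,Kira) = 2.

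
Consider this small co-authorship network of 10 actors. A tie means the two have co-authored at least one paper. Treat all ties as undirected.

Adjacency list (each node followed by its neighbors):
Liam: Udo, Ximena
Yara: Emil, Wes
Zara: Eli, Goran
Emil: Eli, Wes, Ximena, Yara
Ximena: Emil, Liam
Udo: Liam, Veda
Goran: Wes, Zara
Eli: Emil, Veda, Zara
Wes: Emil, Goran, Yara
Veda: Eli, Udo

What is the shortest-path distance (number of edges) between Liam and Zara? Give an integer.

4

One shortest route is Liam – Ximena – Emil – Eli – Zara, which uses 4 edges, and at distance 3 from Liam we only reach {Eli, Wes, Yara}, which does not include Zara. So d(Liam,Zara) = 4.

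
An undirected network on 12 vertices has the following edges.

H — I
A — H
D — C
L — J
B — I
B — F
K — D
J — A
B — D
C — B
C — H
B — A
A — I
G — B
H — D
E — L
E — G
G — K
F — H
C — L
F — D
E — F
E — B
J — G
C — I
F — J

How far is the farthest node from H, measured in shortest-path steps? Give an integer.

Distances from H: A:1, B:2, C:1, D:1, E:2, F:1, G:3, I:1, J:2, K:2, L:2.
The largest is 3 (to G), so the eccentricity of H is 3.

3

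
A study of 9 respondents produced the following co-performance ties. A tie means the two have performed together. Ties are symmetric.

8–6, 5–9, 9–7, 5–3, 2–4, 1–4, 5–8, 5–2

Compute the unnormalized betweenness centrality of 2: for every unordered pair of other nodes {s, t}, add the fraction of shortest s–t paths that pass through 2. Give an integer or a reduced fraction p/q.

12

Pairs whose geodesics pass through 2 — 6–1: 1; 6–4: 1; 1–5: 1; 1–9: 1; 1–7: 1; 1–8: 1; 1–3: 1; 5–4: 1; 9–4: 1; 7–4: 1; 4–8: 1; 4–3: 1.
All other pairs contribute 0.
Summing the contributions gives betweenness(2) = 12.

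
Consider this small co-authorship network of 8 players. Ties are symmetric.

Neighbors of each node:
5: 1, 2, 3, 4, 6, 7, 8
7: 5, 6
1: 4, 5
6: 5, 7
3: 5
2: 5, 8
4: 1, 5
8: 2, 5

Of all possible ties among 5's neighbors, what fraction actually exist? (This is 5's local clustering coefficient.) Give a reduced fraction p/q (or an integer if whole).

1/7

5's neighbors: 1, 2, 3, 4, 6, 7, and 8 (k = 7).
Possible neighbor pairs: C(7,2) = 21. Edges among them: 1–4, 2–8, 6–7 → e = 3.
Clustering(5) = 3/21 = 1/7.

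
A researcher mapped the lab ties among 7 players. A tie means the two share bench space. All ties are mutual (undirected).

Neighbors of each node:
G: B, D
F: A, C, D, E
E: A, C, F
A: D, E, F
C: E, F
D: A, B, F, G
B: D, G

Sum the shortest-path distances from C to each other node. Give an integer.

12

Distances from C: A:2, B:3, D:2, E:1, F:1, G:3.
Sum = 2 + 3 + 2 + 1 + 1 + 3 = 12.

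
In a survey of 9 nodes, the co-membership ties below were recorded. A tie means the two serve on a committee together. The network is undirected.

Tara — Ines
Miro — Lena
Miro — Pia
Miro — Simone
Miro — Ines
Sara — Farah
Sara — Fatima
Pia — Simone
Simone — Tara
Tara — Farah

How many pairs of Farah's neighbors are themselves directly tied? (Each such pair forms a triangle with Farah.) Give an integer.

Farah's neighbors are Sara and Tara, but none of them are tied to each other, so no triangle contains Farah.

0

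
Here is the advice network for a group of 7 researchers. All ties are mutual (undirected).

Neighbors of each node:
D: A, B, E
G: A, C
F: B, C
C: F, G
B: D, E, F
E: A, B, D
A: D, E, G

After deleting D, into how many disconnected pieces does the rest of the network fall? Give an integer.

D's neighbors (A, B, and E) remain reachable from one another through other ties, so the rest of the network stays in one piece.

1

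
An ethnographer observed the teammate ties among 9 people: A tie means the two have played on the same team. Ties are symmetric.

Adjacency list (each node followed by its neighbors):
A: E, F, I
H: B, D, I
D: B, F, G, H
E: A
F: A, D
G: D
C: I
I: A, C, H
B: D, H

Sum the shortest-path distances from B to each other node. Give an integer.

18

Distances from B: A:3, C:3, D:1, E:4, F:2, G:2, H:1, I:2.
Sum = 3 + 3 + 1 + 4 + 2 + 2 + 1 + 2 = 18.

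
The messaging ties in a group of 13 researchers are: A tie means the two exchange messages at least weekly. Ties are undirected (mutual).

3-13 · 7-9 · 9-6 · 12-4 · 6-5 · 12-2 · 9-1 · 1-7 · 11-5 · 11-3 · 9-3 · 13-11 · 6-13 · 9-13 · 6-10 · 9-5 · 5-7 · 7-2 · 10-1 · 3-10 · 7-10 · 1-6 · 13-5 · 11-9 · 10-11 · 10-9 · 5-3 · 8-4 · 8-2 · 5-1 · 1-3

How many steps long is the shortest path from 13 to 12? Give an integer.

One shortest route is 13 – 5 – 7 – 2 – 12, which uses 4 edges, and at distance 3 from 13 we only reach {2}, which does not include 12. So d(13,12) = 4.

4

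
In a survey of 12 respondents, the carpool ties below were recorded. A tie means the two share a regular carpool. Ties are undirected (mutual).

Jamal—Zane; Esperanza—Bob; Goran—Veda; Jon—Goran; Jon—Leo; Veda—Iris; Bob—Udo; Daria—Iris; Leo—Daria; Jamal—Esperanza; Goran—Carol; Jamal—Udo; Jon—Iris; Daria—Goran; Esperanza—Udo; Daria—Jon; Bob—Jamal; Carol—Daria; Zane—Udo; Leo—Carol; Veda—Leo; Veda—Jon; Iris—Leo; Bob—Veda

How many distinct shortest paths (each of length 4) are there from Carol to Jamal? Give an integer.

2

The shortest distance is 4. The length-4 paths are: Carol–Goran–Veda–Bob–Jamal; Carol–Leo–Veda–Bob–Jamal.
That gives 2 distinct shortest paths.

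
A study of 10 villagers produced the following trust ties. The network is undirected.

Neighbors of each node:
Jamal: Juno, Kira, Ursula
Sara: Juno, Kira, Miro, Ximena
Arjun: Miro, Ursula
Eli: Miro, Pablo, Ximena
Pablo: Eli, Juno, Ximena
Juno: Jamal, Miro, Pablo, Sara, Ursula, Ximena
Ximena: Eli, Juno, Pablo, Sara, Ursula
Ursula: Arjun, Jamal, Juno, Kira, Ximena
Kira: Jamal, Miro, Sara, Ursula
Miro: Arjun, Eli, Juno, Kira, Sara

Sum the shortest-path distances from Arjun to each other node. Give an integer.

Distances from Arjun: Eli:2, Jamal:2, Juno:2, Kira:2, Miro:1, Pablo:3, Sara:2, Ursula:1, Ximena:2.
Sum = 2 + 2 + 2 + 2 + 1 + 3 + 2 + 1 + 2 = 17.

17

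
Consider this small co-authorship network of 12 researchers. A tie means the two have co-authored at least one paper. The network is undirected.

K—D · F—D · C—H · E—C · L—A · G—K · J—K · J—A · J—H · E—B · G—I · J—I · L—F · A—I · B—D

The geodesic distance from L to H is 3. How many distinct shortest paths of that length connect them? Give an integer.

1

The shortest distance is 3, and the only length-3 path is L–A–J–H. So there is exactly 1 shortest path.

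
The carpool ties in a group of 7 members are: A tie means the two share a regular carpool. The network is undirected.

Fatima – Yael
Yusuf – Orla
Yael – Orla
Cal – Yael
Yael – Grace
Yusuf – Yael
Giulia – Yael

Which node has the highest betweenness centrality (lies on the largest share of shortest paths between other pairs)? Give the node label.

Yael

Unnormalized betweenness of each node: Cal:0, Fatima:0, Giulia:0, Grace:0, Orla:0, Yael:14, Yusuf:0.
Yael has the largest value, 14, making it the main broker — the node through which the most shortest paths run.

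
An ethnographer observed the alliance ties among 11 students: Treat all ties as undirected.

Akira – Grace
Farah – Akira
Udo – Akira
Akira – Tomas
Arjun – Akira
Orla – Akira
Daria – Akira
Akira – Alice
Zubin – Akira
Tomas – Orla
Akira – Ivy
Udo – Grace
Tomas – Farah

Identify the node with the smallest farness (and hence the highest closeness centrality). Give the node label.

Farness (sum of distances to all others) for each node — Akira:10, Alice:19, Arjun:19, Daria:19, Farah:18, Grace:18, Ivy:19, Orla:18, Tomas:17, Udo:18, Zubin:19.
The smallest farness is 10, for Akira, so Akira has the highest closeness.

Akira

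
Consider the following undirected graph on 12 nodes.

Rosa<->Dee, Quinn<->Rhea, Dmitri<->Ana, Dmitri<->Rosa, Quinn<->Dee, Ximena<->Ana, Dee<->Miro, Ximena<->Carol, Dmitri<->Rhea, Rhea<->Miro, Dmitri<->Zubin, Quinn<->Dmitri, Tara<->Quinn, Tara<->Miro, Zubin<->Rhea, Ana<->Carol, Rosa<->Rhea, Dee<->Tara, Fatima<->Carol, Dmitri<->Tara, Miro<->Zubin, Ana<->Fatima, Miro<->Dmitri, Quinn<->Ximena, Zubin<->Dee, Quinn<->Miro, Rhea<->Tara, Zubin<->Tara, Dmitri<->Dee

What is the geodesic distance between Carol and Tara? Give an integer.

One shortest route is Carol – Ana – Dmitri – Tara, which uses 3 edges, and at distance 2 from Carol we only reach {Dmitri, Quinn}, which does not include Tara. So d(Carol,Tara) = 3.

3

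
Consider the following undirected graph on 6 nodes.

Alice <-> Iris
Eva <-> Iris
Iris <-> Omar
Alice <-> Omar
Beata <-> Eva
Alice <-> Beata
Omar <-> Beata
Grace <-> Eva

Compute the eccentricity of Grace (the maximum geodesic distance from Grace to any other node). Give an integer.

Distances from Grace: Alice:3, Beata:2, Eva:1, Iris:2, Omar:3.
The largest is 3 (to Omar and Alice), so the eccentricity of Grace is 3.

3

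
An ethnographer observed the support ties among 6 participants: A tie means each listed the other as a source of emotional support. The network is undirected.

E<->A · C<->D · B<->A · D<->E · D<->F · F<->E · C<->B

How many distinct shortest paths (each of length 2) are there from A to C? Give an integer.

1

The shortest distance is 2, and the only length-2 path is A–B–C. So there is exactly 1 shortest path.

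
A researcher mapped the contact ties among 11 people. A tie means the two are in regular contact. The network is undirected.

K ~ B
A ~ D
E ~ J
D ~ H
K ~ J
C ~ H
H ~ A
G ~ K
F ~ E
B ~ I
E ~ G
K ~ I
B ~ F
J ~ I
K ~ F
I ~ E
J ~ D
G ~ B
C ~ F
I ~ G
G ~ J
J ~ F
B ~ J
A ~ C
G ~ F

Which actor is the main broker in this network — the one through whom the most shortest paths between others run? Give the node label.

Unnormalized betweenness of each node: A:1/2, B:2/5, C:6, D:8, E:2/5, F:21/2, G:9/10, H:1/2, I:1/2, J:129/10, K:2/5.
J has the largest value, 129/10, making it the main broker — the node through which the most shortest paths run.

J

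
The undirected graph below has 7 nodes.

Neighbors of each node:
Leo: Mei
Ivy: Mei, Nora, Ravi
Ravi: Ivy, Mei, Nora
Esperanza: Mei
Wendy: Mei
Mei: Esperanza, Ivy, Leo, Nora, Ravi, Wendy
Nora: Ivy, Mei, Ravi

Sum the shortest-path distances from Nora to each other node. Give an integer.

Distances from Nora: Esperanza:2, Ivy:1, Leo:2, Mei:1, Ravi:1, Wendy:2.
Sum = 2 + 1 + 2 + 1 + 1 + 2 = 9.

9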